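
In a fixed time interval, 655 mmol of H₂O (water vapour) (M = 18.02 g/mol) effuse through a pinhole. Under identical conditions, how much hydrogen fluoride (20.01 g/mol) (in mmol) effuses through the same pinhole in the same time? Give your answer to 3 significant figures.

622 mmol

Graham's law gives rate_HF/rate_H₂O = √(M_H₂O/M_HF) = √(18.02/20.01) = √0.9005 = 0.9490.
So the amount for HF is 655 × 0.9490 = 622 mmol.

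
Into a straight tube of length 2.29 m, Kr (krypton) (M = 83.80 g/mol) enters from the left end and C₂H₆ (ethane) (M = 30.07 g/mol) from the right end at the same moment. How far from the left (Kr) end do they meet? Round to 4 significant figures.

Graham's law gives d_Kr/d_C₂H₆ = rate_Kr/rate_C₂H₆ = √(M_C₂H₆/M_Kr) = √(30.07/83.80) = 0.5990.
With d_Kr + d_C₂H₆ = 2.29 m, d_C₂H₆ = 2.29/(1 + 0.5990) = 1.432 m.
d_Kr = 2.29 − 1.432 = 0.8579 m.

0.8579 m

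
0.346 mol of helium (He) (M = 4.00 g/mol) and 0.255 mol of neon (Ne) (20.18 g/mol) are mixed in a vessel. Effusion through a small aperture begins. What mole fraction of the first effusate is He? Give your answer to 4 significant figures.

Rate_i ∝ x_i/√M_i (Graham's law weighted by mole fraction), so the effusate composition follows n_i/√M_i.
x_He(eff) = (n_He/√M_He) / (n_He/√M_He + n_Ne/√M_Ne)
= (0.346/√4.00) / (0.346/√4.00 + 0.255/√20.18) = 0.1730/(0.1730 + 0.05676) = 0.7529.

0.7529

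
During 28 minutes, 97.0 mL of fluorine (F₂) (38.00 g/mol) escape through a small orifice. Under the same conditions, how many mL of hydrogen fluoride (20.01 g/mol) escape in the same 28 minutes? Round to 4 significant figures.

Using Graham's law: rate_HF/rate_F₂ = √(M_F₂/M_HF) = √(38.00/20.01) = √1.899 = 1.378.
So the volume for HF is 97.0 × 1.378 = 133.7 mL.

133.7 mL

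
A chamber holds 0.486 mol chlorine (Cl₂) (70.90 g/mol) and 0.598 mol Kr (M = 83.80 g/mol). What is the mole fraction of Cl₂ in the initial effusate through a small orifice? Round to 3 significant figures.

Each component's effusion rate ∝ (its partial pressure)·(1/√M) ∝ n_i/√M_i.
So x_Cl₂ in the escaping gas = (n_Cl₂/√M_Cl₂) / Σ(n_i/√M_i)
= (0.486/√70.90) / (0.486/√70.90 + 0.598/√83.80) = 0.05772/(0.05772 + 0.06532) = 0.469.

0.469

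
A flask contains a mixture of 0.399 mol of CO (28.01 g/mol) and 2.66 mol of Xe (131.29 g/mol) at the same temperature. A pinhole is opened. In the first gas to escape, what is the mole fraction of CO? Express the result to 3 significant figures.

Effusion rate of each component ∝ n_i/√M_i (partial pressure × 1/√M).
So x_CO in the escaping gas = (n_CO/√M_CO) / Σ(n_i/√M_i)
= (0.399/√28.01) / (0.399/√28.01 + 2.66/√131.29) = 0.07539/(0.07539 + 0.2321) = 0.245.

0.245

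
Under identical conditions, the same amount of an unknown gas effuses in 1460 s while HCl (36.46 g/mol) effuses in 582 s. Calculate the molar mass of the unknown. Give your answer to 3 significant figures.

By Graham's law, t_X/t_HCl = √(M_X/M_HCl).
1460/582 = 2.509 = √(M_X/36.46)
M_X = 36.46 × 2.509² = 36.46 × 6.293 = 229 g/mol

229 g/mol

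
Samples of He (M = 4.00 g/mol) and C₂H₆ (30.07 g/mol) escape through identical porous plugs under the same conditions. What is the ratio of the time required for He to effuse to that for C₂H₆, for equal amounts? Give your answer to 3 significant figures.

Graham's law gives t_He/t_C₂H₆ = √(M_He/M_C₂H₆) = √(4.00/30.07) = √0.1330 = 0.365.

0.365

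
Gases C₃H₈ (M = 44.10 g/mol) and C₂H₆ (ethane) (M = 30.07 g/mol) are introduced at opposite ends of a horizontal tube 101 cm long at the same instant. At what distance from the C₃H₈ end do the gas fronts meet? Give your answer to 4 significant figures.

45.68 cm

Distances travelled in equal time are proportional to diffusion rates, so d_C₃H₈/d_C₂H₆ = √(M_C₂H₆/M_C₃H₈) = √(30.07/44.10) = 0.8257.
With d_C₃H₈ + d_C₂H₆ = 101 cm, d_C₂H₆ = 101/(1 + 0.8257) = 55.32 cm.
d_C₃H₈ = 101 − 55.32 = 45.68 cm.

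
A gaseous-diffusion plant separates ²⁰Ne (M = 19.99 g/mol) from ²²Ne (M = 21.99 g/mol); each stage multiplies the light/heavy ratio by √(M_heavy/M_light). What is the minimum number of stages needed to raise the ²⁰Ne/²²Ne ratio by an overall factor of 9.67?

Single-stage factor α = √(21.99/19.99), so ln α = ½ ln(1.10005) = 0.04768.
Need α^N ≥ 9.67 ⇒ N ≥ ln(9.67) / ln α = 2.269 / 0.04768 = 47.59.
Rounding up, N = 48 stages.

48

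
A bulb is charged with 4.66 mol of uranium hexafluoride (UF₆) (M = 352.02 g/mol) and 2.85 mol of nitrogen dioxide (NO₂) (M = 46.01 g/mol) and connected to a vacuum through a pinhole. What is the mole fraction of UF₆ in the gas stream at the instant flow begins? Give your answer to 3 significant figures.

Effusion rate of each component ∝ n_i/√M_i (partial pressure × 1/√M).
x_UF₆(eff) = (n_UF₆/√M_UF₆) / (n_UF₆/√M_UF₆ + n_NO₂/√M_NO₂)
= (4.66/√352.02) / (4.66/√352.02 + 2.85/√46.01) = 0.2484/(0.2484 + 0.4202) = 0.372.

0.372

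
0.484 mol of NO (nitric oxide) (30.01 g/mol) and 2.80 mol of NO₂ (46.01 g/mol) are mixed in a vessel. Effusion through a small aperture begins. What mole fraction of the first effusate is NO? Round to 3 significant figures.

0.176

The effusion rate of species i is ∝ p_i/√M_i ∝ n_i/√M_i.
x_NO(eff) = (n_NO/√M_NO) / (n_NO/√M_NO + n_NO₂/√M_NO₂)
= (0.484/√30.01) / (0.484/√30.01 + 2.80/√46.01) = 0.08835/(0.08835 + 0.4128) = 0.176.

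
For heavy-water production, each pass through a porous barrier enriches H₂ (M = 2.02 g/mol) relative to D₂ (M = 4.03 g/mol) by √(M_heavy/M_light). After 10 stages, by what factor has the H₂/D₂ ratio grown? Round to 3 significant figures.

Overall factor = α^10 with α = √(4.03/2.02), i.e. (4.03/2.02)^(10/2).
= 1.99505^5 = 31.6.

31.6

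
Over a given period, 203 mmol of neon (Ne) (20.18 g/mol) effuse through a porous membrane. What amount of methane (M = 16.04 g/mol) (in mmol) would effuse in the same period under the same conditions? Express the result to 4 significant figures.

By Graham's law, rate_CH₄/rate_Ne = √(M_Ne/M_CH₄) = √(20.18/16.04) = √1.258 = 1.122.
So the amount for CH₄ is 203 × 1.122 = 227.7 mmol.

227.7 mmol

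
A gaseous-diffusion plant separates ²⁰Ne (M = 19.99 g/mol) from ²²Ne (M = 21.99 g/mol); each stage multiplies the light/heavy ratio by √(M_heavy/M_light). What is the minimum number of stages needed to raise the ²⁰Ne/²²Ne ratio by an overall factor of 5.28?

Per stage α = (21.99/19.99)^(1/2) = 1.10005^0.5, giving ln α = 0.04768.
Need α^N ≥ 5.28 ⇒ N ≥ ln(5.28) / ln α = 1.664 / 0.04768 = 34.90.
So at least 35 stages are needed.

35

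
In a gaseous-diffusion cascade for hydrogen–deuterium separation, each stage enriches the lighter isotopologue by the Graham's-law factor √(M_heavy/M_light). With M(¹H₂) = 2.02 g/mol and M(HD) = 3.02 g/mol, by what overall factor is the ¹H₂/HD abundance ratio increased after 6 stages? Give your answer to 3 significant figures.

3.34

The single-stage factor is √(M_heavy/M_light), so 6 stages give [√(3.02/2.02)]^6 = (3.02/2.02)^(6/2).
= 1.49505^3 = 3.34.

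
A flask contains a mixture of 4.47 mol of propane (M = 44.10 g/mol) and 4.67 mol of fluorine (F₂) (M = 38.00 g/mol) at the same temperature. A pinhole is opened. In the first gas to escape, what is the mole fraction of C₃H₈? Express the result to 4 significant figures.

0.4705

Effusion rate of each component ∝ n_i/√M_i (partial pressure × 1/√M).
x_C₃H₈(eff) = (n_C₃H₈/√M_C₃H₈) / (n_C₃H₈/√M_C₃H₈ + n_F₂/√M_F₂)
= (4.47/√44.10) / (4.47/√44.10 + 4.67/√38.00) = 0.6731/(0.6731 + 0.7576) = 0.4705.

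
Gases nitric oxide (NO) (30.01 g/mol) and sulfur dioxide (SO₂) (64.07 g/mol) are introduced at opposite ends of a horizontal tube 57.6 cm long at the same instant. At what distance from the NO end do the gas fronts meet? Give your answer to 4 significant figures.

Distances travelled in equal time are proportional to diffusion rates, so d_NO/d_SO₂ = √(M_SO₂/M_NO) = √(64.07/30.01) = 1.461.
With d_NO + d_SO₂ = 57.6 cm, d_SO₂ = 57.6/(1 + 1.461) = 23.40 cm.
d_NO = 57.6 − 23.40 = 34.20 cm.

34.20 cm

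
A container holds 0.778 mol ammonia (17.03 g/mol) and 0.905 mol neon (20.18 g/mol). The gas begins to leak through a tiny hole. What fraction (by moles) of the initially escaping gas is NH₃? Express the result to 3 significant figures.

0.483

The effusion rate of species i is ∝ p_i/√M_i ∝ n_i/√M_i.
So x_NH₃ in the escaping gas = (n_NH₃/√M_NH₃) / Σ(n_i/√M_i)
= (0.778/√17.03) / (0.778/√17.03 + 0.905/√20.18) = 0.1885/(0.1885 + 0.2015) = 0.483.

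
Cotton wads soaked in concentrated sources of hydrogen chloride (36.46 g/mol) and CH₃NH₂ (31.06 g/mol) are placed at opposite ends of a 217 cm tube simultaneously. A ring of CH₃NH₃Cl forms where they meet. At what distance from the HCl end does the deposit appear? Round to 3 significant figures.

The fronts meet when d_HCl + d_CH₃NH₂ = L with d_HCl/d_CH₃NH₂ = √(M_CH₃NH₂/M_HCl) (Graham's law). Here √(M_CH₃NH₂/M_HCl) = √(31.06/36.46) = 0.9230.
With d_HCl + d_CH₃NH₂ = 217 cm, d_CH₃NH₂ = 217/(1 + 0.9230) = 112.8 cm.
d_HCl = 217 − 112.8 = 104 cm.

104 cm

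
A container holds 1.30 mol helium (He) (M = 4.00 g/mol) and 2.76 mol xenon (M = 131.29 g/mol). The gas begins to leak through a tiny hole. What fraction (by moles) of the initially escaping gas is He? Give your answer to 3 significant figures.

0.730

Effusion rate of each component ∝ n_i/√M_i (partial pressure × 1/√M).
Mole fraction of He in the effusate = (n_He/√M_He) / (n_He/√M_He + n_Xe/√M_Xe)
= (1.30/√4.00) / (1.30/√4.00 + 2.76/√131.29) = 0.6500/(0.6500 + 0.2409) = 0.730.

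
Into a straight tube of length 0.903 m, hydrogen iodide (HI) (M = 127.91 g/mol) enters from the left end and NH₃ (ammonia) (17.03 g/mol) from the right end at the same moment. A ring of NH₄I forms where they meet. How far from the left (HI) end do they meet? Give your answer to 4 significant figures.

The fronts meet when d_HI + d_NH₃ = L with d_HI/d_NH₃ = √(M_NH₃/M_HI) (Graham's law). Here √(M_NH₃/M_HI) = √(17.03/127.91) = 0.3649.
With d_HI + d_NH₃ = 0.903 m, d_NH₃ = 0.903/(1 + 0.3649) = 0.6616 m.
d_HI = 0.903 − 0.6616 = 0.2414 m.

0.2414 m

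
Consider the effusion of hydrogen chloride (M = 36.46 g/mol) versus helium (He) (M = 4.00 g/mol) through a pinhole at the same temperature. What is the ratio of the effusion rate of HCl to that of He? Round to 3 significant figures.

Since effusion rate ∝ 1/√M, rate_HCl/rate_He = √(M_He/M_HCl) = √(4.00/36.46) = √0.1097 = 0.331.

0.331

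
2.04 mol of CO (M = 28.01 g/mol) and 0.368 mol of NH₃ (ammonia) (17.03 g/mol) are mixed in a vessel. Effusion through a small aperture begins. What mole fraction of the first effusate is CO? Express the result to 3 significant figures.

0.812

Each component's effusion rate ∝ (its partial pressure)·(1/√M) ∝ n_i/√M_i.
Mole fraction of CO in the effusate = (n_CO/√M_CO) / (n_CO/√M_CO + n_NH₃/√M_NH₃)
= (2.04/√28.01) / (2.04/√28.01 + 0.368/√17.03) = 0.3855/(0.3855 + 0.08917) = 0.812.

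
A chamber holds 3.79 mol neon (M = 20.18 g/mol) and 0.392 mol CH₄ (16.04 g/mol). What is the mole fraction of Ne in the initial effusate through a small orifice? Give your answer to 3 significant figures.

Rate_i ∝ x_i/√M_i (Graham's law weighted by mole fraction), so the effusate composition follows n_i/√M_i.
Mole fraction of Ne in the effusate = (n_Ne/√M_Ne) / (n_Ne/√M_Ne + n_CH₄/√M_CH₄)
= (3.79/√20.18) / (3.79/√20.18 + 0.392/√16.04) = 0.8437/(0.8437 + 0.09788) = 0.896.

0.896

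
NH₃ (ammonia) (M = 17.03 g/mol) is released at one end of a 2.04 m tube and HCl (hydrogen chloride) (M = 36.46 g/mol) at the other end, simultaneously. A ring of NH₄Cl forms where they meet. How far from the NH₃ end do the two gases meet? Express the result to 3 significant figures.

1.21 m

In equal time, each gas travels a distance ∝ its rate ∝ 1/√M, so d_NH₃/d_HCl = √(M_HCl/M_NH₃) = √(36.46/17.03) = 1.463.
With d_NH₃ + d_HCl = 2.04 m, d_HCl = 2.04/(1 + 1.463) = 0.8282 m.
d_NH₃ = 2.04 − 0.8282 = 1.21 m.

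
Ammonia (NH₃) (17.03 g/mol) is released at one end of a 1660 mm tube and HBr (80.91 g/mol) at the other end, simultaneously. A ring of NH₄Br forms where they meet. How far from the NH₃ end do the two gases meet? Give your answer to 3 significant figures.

The fronts meet when d_NH₃ + d_HBr = L with d_NH₃/d_HBr = √(M_HBr/M_NH₃) (Graham's law). Here √(M_HBr/M_NH₃) = √(80.91/17.03) = 2.180.
With d_NH₃ + d_HBr = 1660 mm, d_HBr = 1660/(1 + 2.180) = 522.1 mm.
d_NH₃ = 1660 − 522.1 = 1140 mm.

1140 mm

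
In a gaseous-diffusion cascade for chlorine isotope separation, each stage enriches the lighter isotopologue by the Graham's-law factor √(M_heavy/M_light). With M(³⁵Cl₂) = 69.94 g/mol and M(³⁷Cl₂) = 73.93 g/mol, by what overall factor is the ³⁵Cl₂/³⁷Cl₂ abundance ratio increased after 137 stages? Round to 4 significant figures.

Overall factor = α^137 with α = √(73.93/69.94), i.e. (73.93/69.94)^(137/2).
= 1.05705^(137/2) = 44.72.

44.72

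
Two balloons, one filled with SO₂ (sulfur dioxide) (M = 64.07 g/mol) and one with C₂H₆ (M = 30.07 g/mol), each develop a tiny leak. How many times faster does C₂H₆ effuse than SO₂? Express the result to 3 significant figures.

Graham's law gives rate_C₂H₆/rate_SO₂ = √(M_SO₂/M_C₂H₆) = √(64.07/30.07) = √2.131 = 1.46.

1.46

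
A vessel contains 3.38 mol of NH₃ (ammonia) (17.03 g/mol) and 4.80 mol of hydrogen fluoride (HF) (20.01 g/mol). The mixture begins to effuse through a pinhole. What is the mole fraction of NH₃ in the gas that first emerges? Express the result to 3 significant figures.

0.433

Rate_i ∝ x_i/√M_i (Graham's law weighted by mole fraction), so the effusate composition follows n_i/√M_i.
Mole fraction of NH₃ in the effusate = (n_NH₃/√M_NH₃) / (n_NH₃/√M_NH₃ + n_HF/√M_HF)
= (3.38/√17.03) / (3.38/√17.03 + 4.80/√20.01) = 0.8190/(0.8190 + 1.073) = 0.433.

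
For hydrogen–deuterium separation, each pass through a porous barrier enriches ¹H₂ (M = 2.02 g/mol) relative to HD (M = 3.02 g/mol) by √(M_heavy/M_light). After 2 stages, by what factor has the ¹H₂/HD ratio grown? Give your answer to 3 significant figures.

After 2 stages the ratio has grown by (√(3.02/2.02))^2 = (3.02/2.02)^(2/2).
= 1.49505^1 = 1.50.

1.50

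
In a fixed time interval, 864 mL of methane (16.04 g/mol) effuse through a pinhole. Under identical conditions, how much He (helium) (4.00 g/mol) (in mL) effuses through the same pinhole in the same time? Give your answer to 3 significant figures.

From Graham's law, rate_He/rate_CH₄ = √(M_CH₄/M_He) = √(16.04/4.00) = √4.010 = 2.002.
So the volume for He is 864 × 2.002 = 1730 mL.

1730 mL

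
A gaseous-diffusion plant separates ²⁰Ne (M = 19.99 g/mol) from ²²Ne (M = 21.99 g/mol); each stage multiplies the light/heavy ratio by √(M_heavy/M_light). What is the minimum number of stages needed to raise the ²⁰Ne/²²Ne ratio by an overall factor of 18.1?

Per stage α = (21.99/19.99)^(1/2) = 1.10005^0.5, giving ln α = 0.04768.
Need α^N ≥ 18.1 ⇒ N ≥ ln(18.1) / ln α = 2.896 / 0.04768 = 60.74.
Minimum whole number of stages: N = 61.

61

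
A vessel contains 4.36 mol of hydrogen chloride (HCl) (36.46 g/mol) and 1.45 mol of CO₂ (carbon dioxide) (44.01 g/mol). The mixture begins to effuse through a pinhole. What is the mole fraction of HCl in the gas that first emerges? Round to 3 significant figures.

0.768

Each component's effusion rate ∝ (its partial pressure)·(1/√M) ∝ n_i/√M_i.
x_HCl(eff) = (n_HCl/√M_HCl) / (n_HCl/√M_HCl + n_CO₂/√M_CO₂)
= (4.36/√36.46) / (4.36/√36.46 + 1.45/√44.01) = 0.7221/(0.7221 + 0.2186) = 0.768.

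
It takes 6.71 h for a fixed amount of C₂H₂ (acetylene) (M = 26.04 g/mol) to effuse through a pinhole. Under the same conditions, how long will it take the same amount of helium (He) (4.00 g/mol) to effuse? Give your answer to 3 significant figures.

By Graham's law, t_He/t_C₂H₂ = √(M_He/M_C₂H₂) = √(4.00/26.04) = √0.1536 = 0.3919.
So the time for He is 6.71 × 0.3919 = 2.63 h.

2.63 h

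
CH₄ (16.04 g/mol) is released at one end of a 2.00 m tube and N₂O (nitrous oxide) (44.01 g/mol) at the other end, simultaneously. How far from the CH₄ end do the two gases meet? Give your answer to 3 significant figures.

In equal time, each gas travels a distance ∝ its rate ∝ 1/√M, so d_CH₄/d_N₂O = √(M_N₂O/M_CH₄) = √(44.01/16.04) = 1.656.
With d_CH₄ + d_N₂O = 2.00 m, d_N₂O = 2.00/(1 + 1.656) = 0.7529 m.
d_CH₄ = 2.00 − 0.7529 = 1.25 m.

1.25 m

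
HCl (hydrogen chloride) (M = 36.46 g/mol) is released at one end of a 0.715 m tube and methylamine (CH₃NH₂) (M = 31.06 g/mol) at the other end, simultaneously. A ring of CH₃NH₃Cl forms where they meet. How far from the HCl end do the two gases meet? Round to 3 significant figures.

0.343 m

In equal time, each gas travels a distance ∝ its rate ∝ 1/√M, so d_HCl/d_CH₃NH₂ = √(M_CH₃NH₂/M_HCl) = √(31.06/36.46) = 0.9230.
With d_HCl + d_CH₃NH₂ = 0.715 m, d_CH₃NH₂ = 0.715/(1 + 0.9230) = 0.3718 m.
d_HCl = 0.715 − 0.3718 = 0.343 m.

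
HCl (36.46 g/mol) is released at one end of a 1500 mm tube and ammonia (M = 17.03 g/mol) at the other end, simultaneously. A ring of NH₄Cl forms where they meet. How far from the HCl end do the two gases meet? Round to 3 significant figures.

The fronts meet when d_HCl + d_NH₃ = L with d_HCl/d_NH₃ = √(M_NH₃/M_HCl) (Graham's law). Here √(M_NH₃/M_HCl) = √(17.03/36.46) = 0.6834.
With d_HCl + d_NH₃ = 1500 mm, d_NH₃ = 1500/(1 + 0.6834) = 891.0 mm.
d_HCl = 1500 − 891.0 = 609 mm.

609 mm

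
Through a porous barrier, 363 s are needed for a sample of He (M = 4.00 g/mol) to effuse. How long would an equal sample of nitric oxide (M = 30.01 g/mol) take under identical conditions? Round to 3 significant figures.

From Graham's law, t_NO/t_He = √(M_NO/M_He) = √(30.01/4.00) = √7.503 = 2.739.
So the time for NO is 363 × 2.739 = 994 s.

994 s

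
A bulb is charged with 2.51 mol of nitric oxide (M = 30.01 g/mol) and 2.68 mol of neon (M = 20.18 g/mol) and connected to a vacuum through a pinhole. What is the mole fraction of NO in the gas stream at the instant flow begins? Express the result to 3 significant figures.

0.434

Effusion rate of each component ∝ n_i/√M_i (partial pressure × 1/√M).
x_NO(eff) = (n_NO/√M_NO) / (n_NO/√M_NO + n_Ne/√M_Ne)
= (2.51/√30.01) / (2.51/√30.01 + 2.68/√20.18) = 0.4582/(0.4582 + 0.5966) = 0.434.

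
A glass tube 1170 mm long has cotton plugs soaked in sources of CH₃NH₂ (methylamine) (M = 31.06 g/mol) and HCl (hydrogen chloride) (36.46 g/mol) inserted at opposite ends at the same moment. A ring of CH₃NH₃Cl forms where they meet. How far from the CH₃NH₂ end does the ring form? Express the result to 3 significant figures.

608 mm

In equal time, each gas travels a distance ∝ its rate ∝ 1/√M, so d_CH₃NH₂/d_HCl = √(M_HCl/M_CH₃NH₂) = √(36.46/31.06) = 1.083.
With d_CH₃NH₂ + d_HCl = 1170 mm, d_HCl = 1170/(1 + 1.083) = 561.6 mm.
d_CH₃NH₂ = 1170 − 561.6 = 608 mm.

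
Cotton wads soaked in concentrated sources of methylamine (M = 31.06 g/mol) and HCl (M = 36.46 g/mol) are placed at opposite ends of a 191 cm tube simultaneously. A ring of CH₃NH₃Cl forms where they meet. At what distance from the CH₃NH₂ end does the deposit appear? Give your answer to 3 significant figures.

The fronts meet when d_CH₃NH₂ + d_HCl = L with d_CH₃NH₂/d_HCl = √(M_HCl/M_CH₃NH₂) (Graham's law). Here √(M_HCl/M_CH₃NH₂) = √(36.46/31.06) = 1.083.
With d_CH₃NH₂ + d_HCl = 191 cm, d_HCl = 191/(1 + 1.083) = 91.68 cm.
d_CH₃NH₂ = 191 − 91.68 = 99.3 cm.

99.3 cm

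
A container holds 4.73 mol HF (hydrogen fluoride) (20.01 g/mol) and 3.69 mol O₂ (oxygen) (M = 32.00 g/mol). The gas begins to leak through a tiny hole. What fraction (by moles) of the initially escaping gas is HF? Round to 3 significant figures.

Effusion rate of each component ∝ n_i/√M_i (partial pressure × 1/√M).
x_HF(eff) = (n_HF/√M_HF) / (n_HF/√M_HF + n_O₂/√M_O₂)
= (4.73/√20.01) / (4.73/√20.01 + 3.69/√32.00) = 1.057/(1.057 + 0.6523) = 0.618.

0.618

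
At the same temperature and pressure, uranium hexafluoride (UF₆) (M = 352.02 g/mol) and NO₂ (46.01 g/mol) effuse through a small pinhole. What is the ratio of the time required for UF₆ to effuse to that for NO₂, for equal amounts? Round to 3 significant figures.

Using Graham's law: t_UF₆/t_NO₂ = √(M_UF₆/M_NO₂) = √(352.02/46.01) = √7.651 = 2.77.

2.77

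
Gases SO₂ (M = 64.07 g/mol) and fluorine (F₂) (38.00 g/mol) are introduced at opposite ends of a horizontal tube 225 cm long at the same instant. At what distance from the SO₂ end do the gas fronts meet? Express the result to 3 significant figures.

Distances travelled in equal time are proportional to diffusion rates, so d_SO₂/d_F₂ = √(M_F₂/M_SO₂) = √(38.00/64.07) = 0.7701.
With d_SO₂ + d_F₂ = 225 cm, d_F₂ = 225/(1 + 0.7701) = 127.1 cm.
d_SO₂ = 225 − 127.1 = 97.9 cm.

97.9 cm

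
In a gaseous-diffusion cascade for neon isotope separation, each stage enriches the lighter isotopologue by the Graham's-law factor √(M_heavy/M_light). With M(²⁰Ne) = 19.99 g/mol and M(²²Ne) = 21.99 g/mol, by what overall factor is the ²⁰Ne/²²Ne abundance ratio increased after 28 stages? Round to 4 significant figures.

3.800

The single-stage factor is √(M_heavy/M_light), so 28 stages give [√(21.99/19.99)]^28 = (21.99/19.99)^(28/2).
= 1.10005^14 = 3.800.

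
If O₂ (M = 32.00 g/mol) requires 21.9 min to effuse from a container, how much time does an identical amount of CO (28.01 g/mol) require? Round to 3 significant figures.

20.5 min

Graham's law gives t_CO/t_O₂ = √(M_CO/M_O₂) = √(28.01/32.00) = √0.8753 = 0.9356.
So the time for CO is 21.9 × 0.9356 = 20.5 min.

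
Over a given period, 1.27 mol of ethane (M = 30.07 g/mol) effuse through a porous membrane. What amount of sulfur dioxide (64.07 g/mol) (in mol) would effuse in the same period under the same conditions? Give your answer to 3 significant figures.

Graham's law gives rate_SO₂/rate_C₂H₆ = √(M_C₂H₆/M_SO₂) = √(30.07/64.07) = √0.4693 = 0.6851.
So the amount for SO₂ is 1.27 × 0.6851 = 0.870 mol.

0.870 mol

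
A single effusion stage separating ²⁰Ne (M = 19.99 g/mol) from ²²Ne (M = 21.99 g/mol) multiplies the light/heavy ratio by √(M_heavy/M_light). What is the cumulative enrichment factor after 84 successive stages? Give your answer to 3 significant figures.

54.9

Overall factor = α^84 with α = √(21.99/19.99), i.e. (21.99/19.99)^(84/2).
= 1.10005^42 = 54.9.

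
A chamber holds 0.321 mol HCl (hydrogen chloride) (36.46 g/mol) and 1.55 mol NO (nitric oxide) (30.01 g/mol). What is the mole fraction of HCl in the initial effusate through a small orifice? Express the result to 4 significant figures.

0.1582

Rate_i ∝ x_i/√M_i (Graham's law weighted by mole fraction), so the effusate composition follows n_i/√M_i.
x_HCl(eff) = (n_HCl/√M_HCl) / (n_HCl/√M_HCl + n_NO/√M_NO)
= (0.321/√36.46) / (0.321/√36.46 + 1.55/√30.01) = 0.05316/(0.05316 + 0.2829) = 0.1582.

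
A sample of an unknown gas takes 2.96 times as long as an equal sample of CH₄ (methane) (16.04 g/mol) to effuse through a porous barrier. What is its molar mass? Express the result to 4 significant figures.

From Graham's law, t_X/t_CH₄ = √(M_X/M_CH₄).
2.96 = √(M_X/16.04)
M_X = 16.04 × 2.96² = 16.04 × 8.762 = 140.5 g/mol

140.5 g/mol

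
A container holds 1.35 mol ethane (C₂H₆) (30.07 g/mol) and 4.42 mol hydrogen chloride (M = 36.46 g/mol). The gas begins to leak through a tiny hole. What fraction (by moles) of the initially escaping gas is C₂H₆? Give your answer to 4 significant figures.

0.2517

Effusion rate of each component ∝ n_i/√M_i (partial pressure × 1/√M).
x_C₂H₆(eff) = (n_C₂H₆/√M_C₂H₆) / (n_C₂H₆/√M_C₂H₆ + n_HCl/√M_HCl)
= (1.35/√30.07) / (1.35/√30.07 + 4.42/√36.46) = 0.2462/(0.2462 + 0.7320) = 0.2517.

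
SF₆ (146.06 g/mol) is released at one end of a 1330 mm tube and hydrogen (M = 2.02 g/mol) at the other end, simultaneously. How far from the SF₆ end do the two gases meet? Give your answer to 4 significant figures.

Distances travelled in equal time are proportional to diffusion rates, so d_SF₆/d_H₂ = √(M_H₂/M_SF₆) = √(2.02/146.06) = 0.1176.
With d_SF₆ + d_H₂ = 1330 mm, d_H₂ = 1330/(1 + 0.1176) = 1190 mm.
d_SF₆ = 1330 − 1190 = 140.0 mm.

140.0 mm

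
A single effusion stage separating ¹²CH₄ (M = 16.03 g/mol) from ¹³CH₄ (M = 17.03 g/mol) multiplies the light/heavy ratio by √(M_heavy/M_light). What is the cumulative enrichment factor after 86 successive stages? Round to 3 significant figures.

13.5

After 86 stages the ratio has grown by (√(17.03/16.03))^86 = (17.03/16.03)^(86/2).
= 1.06238^43 = 13.5.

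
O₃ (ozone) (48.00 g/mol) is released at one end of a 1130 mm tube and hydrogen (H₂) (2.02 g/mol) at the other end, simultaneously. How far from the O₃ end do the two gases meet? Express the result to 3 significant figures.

192 mm

Graham's law gives d_O₃/d_H₂ = rate_O₃/rate_H₂ = √(M_H₂/M_O₃) = √(2.02/48.00) = 0.2051.
With d_O₃ + d_H₂ = 1130 mm, d_H₂ = 1130/(1 + 0.2051) = 937.6 mm.
d_O₃ = 1130 − 937.6 = 192 mm.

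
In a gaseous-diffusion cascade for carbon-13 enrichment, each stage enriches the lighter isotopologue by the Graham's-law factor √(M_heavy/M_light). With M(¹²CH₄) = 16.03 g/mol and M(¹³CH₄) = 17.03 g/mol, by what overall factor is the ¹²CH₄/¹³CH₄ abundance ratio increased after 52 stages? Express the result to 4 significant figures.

4.823

Each stage multiplies the ratio by α = √(17.03/16.03), so after 52 stages the overall factor is α^52 = (17.03/16.03)^(52/2).
= 1.06238^26 = 4.823.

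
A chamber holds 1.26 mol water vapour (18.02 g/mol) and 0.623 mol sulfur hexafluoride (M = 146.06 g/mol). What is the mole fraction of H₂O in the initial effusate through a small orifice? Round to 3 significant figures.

The effusion rate of species i is ∝ p_i/√M_i ∝ n_i/√M_i.
So x_H₂O in the escaping gas = (n_H₂O/√M_H₂O) / Σ(n_i/√M_i)
= (1.26/√18.02) / (1.26/√18.02 + 0.623/√146.06) = 0.2968/(0.2968 + 0.05155) = 0.852.

0.852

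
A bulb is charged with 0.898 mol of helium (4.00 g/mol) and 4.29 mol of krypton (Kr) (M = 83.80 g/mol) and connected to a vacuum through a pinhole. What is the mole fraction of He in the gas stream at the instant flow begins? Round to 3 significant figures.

Each component's effusion rate ∝ (its partial pressure)·(1/√M) ∝ n_i/√M_i.
x_He(eff) = (n_He/√M_He) / (n_He/√M_He + n_Kr/√M_Kr)
= (0.898/√4.00) / (0.898/√4.00 + 4.29/√83.80) = 0.4490/(0.4490 + 0.4686) = 0.489.

0.489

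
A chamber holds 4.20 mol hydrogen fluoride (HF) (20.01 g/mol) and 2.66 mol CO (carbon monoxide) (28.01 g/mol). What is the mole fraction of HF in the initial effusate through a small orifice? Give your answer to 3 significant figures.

0.651

Rate_i ∝ x_i/√M_i (Graham's law weighted by mole fraction), so the effusate composition follows n_i/√M_i.
x_HF(eff) = (n_HF/√M_HF) / (n_HF/√M_HF + n_CO/√M_CO)
= (4.20/√20.01) / (4.20/√20.01 + 2.66/√28.01) = 0.9389/(0.9389 + 0.5026) = 0.651.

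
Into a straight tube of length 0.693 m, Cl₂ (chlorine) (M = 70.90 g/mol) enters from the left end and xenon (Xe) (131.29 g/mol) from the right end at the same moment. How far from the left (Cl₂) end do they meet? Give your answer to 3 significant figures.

0.399 m

Graham's law gives d_Cl₂/d_Xe = rate_Cl₂/rate_Xe = √(M_Xe/M_Cl₂) = √(131.29/70.90) = 1.361.
With d_Cl₂ + d_Xe = 0.693 m, d_Xe = 0.693/(1 + 1.361) = 0.2935 m.
d_Cl₂ = 0.693 − 0.2935 = 0.399 m.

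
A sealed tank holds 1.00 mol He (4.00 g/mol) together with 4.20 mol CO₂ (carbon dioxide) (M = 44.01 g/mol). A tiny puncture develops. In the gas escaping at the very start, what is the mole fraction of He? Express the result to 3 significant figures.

0.441

Effusion rate of each component ∝ n_i/√M_i (partial pressure × 1/√M).
x_He(eff) = (n_He/√M_He) / (n_He/√M_He + n_CO₂/√M_CO₂)
= (1.00/√4.00) / (1.00/√4.00 + 4.20/√44.01) = 0.5000/(0.5000 + 0.6331) = 0.441.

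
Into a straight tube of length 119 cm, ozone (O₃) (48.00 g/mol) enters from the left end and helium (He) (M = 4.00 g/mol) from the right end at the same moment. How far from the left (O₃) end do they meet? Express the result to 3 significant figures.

26.7 cm

The fronts meet when d_O₃ + d_He = L with d_O₃/d_He = √(M_He/M_O₃) (Graham's law). Here √(M_He/M_O₃) = √(4.00/48.00) = 0.2887.
With d_O₃ + d_He = 119 cm, d_He = 119/(1 + 0.2887) = 92.34 cm.
d_O₃ = 119 − 92.34 = 26.7 cm.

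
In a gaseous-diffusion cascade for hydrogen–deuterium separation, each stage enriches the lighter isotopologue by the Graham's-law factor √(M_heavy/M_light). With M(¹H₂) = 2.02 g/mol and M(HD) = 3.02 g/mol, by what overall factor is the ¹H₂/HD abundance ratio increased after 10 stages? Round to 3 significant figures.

7.47

Each stage multiplies the ratio by α = √(3.02/2.02), so after 10 stages the overall factor is α^10 = (3.02/2.02)^(10/2).
= 1.49505^5 = 7.47.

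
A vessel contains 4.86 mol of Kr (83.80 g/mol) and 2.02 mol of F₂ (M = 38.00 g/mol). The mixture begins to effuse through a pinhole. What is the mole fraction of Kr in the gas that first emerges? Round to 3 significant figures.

0.618

The effusion rate of species i is ∝ p_i/√M_i ∝ n_i/√M_i.
So x_Kr in the escaping gas = (n_Kr/√M_Kr) / Σ(n_i/√M_i)
= (4.86/√83.80) / (4.86/√83.80 + 2.02/√38.00) = 0.5309/(0.5309 + 0.3277) = 0.618.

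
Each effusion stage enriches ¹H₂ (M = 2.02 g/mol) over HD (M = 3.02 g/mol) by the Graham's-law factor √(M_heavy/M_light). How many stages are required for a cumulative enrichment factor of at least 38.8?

19

Single-stage factor α = √(3.02/2.02), so ln α = ½ ln(1.49505) = 0.2011.
Need α^N ≥ 38.8 ⇒ N ≥ ln(38.8) / ln α = 3.658 / 0.2011 = 18.19.
Rounding up, N = 19 stages.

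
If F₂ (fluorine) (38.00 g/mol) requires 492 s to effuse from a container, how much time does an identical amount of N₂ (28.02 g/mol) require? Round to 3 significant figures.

From Graham's law, t_N₂/t_F₂ = √(M_N₂/M_F₂) = √(28.02/38.00) = √0.7374 = 0.8587.
So the time for N₂ is 492 × 0.8587 = 422 s.

422 s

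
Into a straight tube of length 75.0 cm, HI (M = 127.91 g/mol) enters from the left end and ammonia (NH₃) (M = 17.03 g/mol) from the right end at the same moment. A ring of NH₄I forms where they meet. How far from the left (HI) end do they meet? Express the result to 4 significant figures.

20.05 cm

In equal time, each gas travels a distance ∝ its rate ∝ 1/√M, so d_HI/d_NH₃ = √(M_NH₃/M_HI) = √(17.03/127.91) = 0.3649.
With d_HI + d_NH₃ = 75.0 cm, d_NH₃ = 75.0/(1 + 0.3649) = 54.95 cm.
d_HI = 75.0 − 54.95 = 20.05 cm.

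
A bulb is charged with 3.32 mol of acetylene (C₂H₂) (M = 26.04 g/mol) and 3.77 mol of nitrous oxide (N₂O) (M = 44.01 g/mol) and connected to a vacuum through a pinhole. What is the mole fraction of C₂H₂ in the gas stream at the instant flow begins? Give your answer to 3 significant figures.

Rate_i ∝ x_i/√M_i (Graham's law weighted by mole fraction), so the effusate composition follows n_i/√M_i.
x_C₂H₂(eff) = (n_C₂H₂/√M_C₂H₂) / (n_C₂H₂/√M_C₂H₂ + n_N₂O/√M_N₂O)
= (3.32/√26.04) / (3.32/√26.04 + 3.77/√44.01) = 0.6506/(0.6506 + 0.5683) = 0.534.

0.534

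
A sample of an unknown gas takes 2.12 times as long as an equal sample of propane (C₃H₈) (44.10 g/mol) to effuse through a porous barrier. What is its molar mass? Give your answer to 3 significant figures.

198 g/mol

Using Graham's law: t_X/t_C₃H₈ = √(M_X/M_C₃H₈).
2.12 = √(M_X/44.10)
M_X = 44.10 × 2.12² = 44.10 × 4.494 = 198 g/mol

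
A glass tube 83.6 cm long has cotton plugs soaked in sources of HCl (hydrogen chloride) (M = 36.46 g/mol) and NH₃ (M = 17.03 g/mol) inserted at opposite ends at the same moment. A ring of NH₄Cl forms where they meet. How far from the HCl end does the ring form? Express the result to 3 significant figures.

In equal time, each gas travels a distance ∝ its rate ∝ 1/√M, so d_HCl/d_NH₃ = √(M_NH₃/M_HCl) = √(17.03/36.46) = 0.6834.
With d_HCl + d_NH₃ = 83.6 cm, d_NH₃ = 83.6/(1 + 0.6834) = 49.66 cm.
d_HCl = 83.6 − 49.66 = 33.9 cm.

33.9 cm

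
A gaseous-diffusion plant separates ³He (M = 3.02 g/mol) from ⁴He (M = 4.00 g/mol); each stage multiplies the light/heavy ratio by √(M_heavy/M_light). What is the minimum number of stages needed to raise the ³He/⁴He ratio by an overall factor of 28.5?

24

Single-stage factor α = √(4.00/3.02), so ln α = ½ ln(1.32450) = 0.1405.
Need α^N ≥ 28.5 ⇒ N ≥ ln(28.5) / ln α = 3.350 / 0.1405 = 23.84.
Rounding up, N = 24 stages.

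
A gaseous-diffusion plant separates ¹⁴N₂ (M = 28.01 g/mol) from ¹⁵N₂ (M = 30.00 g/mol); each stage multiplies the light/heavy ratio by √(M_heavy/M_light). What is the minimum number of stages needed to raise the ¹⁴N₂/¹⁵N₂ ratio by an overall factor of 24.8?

Single-stage factor α = √(30.00/28.01), so ln α = ½ ln(1.07105) = 0.03432.
Need α^N ≥ 24.8 ⇒ N ≥ ln(24.8) / ln α = 3.211 / 0.03432 = 93.56.
So at least 94 stages are needed.

94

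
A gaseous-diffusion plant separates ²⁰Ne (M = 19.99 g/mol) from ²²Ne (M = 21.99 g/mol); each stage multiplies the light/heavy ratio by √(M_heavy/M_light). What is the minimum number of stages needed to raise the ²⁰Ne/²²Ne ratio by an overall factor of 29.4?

71

Per stage α = (21.99/19.99)^(1/2) = 1.10005^0.5, giving ln α = 0.04768.
Need α^N ≥ 29.4 ⇒ N ≥ ln(29.4) / ln α = 3.381 / 0.04768 = 70.91.
Minimum whole number of stages: N = 71.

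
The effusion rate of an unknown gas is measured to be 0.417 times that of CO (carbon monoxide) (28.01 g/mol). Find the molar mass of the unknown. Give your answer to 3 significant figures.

161 g/mol

From Graham's law, rate_X/rate_CO = √(M_CO/M_X).
0.417 = √(28.01/M_X)
M_X = 28.01 / 0.417² = 28.01 / 0.1739 = 161 g/mol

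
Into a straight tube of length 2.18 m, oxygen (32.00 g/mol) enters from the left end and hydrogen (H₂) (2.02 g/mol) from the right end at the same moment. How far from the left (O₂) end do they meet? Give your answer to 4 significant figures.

0.4377 m

In equal time, each gas travels a distance ∝ its rate ∝ 1/√M, so d_O₂/d_H₂ = √(M_H₂/M_O₂) = √(2.02/32.00) = 0.2512.
With d_O₂ + d_H₂ = 2.18 m, d_H₂ = 2.18/(1 + 0.2512) = 1.742 m.
d_O₂ = 2.18 − 1.742 = 0.4377 m.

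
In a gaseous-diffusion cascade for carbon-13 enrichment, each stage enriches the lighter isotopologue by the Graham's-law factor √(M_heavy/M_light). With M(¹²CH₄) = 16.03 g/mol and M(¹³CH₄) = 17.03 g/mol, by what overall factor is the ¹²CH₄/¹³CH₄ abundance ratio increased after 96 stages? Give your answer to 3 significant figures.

Each stage multiplies the ratio by α = √(17.03/16.03), so after 96 stages the overall factor is α^96 = (17.03/16.03)^(96/2).
= 1.06238^48 = 18.3.

18.3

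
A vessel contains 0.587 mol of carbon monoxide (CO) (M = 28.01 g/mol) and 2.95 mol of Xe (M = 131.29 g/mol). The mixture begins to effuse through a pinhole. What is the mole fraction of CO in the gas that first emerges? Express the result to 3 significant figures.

Each component's effusion rate ∝ (its partial pressure)·(1/√M) ∝ n_i/√M_i.
x_CO(eff) = (n_CO/√M_CO) / (n_CO/√M_CO + n_Xe/√M_Xe)
= (0.587/√28.01) / (0.587/√28.01 + 2.95/√131.29) = 0.1109/(0.1109 + 0.2575) = 0.301.

0.301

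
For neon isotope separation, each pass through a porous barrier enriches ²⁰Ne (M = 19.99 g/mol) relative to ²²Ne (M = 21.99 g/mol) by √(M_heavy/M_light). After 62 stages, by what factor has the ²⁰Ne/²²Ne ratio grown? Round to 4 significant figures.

After 62 stages the ratio has grown by (√(21.99/19.99))^62 = (21.99/19.99)^(62/2).
= 1.10005^31 = 19.22.

19.22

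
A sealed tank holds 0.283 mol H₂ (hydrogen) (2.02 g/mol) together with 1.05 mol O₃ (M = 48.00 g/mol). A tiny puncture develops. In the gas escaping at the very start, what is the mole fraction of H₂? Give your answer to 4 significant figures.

0.5678

The effusion rate of species i is ∝ p_i/√M_i ∝ n_i/√M_i.
Mole fraction of H₂ in the effusate = (n_H₂/√M_H₂) / (n_H₂/√M_H₂ + n_O₃/√M_O₃)
= (0.283/√2.02) / (0.283/√2.02 + 1.05/√48.00) = 0.1991/(0.1991 + 0.1516) = 0.5678.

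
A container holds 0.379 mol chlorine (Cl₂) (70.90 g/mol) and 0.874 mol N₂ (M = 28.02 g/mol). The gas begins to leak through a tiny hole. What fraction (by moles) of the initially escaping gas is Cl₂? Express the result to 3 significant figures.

Effusion rate of each component ∝ n_i/√M_i (partial pressure × 1/√M).
Mole fraction of Cl₂ in the effusate = (n_Cl₂/√M_Cl₂) / (n_Cl₂/√M_Cl₂ + n_N₂/√M_N₂)
= (0.379/√70.90) / (0.379/√70.90 + 0.874/√28.02) = 0.04501/(0.04501 + 0.1651) = 0.214.

0.214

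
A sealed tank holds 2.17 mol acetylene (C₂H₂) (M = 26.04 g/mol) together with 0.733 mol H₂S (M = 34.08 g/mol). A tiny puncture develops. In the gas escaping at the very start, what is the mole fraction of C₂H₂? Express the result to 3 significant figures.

Effusion rate of each component ∝ n_i/√M_i (partial pressure × 1/√M).
x_C₂H₂(eff) = (n_C₂H₂/√M_C₂H₂) / (n_C₂H₂/√M_C₂H₂ + n_H₂S/√M_H₂S)
= (2.17/√26.04) / (2.17/√26.04 + 0.733/√34.08) = 0.4252/(0.4252 + 0.1256) = 0.772.

0.772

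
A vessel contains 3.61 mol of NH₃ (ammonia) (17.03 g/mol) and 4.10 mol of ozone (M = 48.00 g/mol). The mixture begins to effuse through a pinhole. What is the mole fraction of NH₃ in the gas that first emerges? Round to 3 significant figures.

Effusion rate of each component ∝ n_i/√M_i (partial pressure × 1/√M).
Mole fraction of NH₃ in the effusate = (n_NH₃/√M_NH₃) / (n_NH₃/√M_NH₃ + n_O₃/√M_O₃)
= (3.61/√17.03) / (3.61/√17.03 + 4.10/√48.00) = 0.8748/(0.8748 + 0.5918) = 0.596.

0.596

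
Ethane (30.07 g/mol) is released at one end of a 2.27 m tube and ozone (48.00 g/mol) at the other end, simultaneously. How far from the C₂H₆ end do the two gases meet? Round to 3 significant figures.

In equal time, each gas travels a distance ∝ its rate ∝ 1/√M, so d_C₂H₆/d_O₃ = √(M_O₃/M_C₂H₆) = √(48.00/30.07) = 1.263.
With d_C₂H₆ + d_O₃ = 2.27 m, d_O₃ = 2.27/(1 + 1.263) = 1.003 m.
d_C₂H₆ = 2.27 − 1.003 = 1.27 m.

1.27 m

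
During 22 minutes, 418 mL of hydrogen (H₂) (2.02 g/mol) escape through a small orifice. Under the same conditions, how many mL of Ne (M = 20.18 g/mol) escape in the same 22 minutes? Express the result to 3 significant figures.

By Graham's law, rate_Ne/rate_H₂ = √(M_H₂/M_Ne) = √(2.02/20.18) = √0.1001 = 0.3164.
So the volume for Ne is 418 × 0.3164 = 132 mL.

132 mL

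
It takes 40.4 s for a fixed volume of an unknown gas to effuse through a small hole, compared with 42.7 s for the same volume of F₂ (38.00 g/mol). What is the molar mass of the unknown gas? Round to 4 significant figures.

34.02 g/mol

Graham's law gives t_X/t_F₂ = √(M_X/M_F₂).
40.4/42.7 = 0.9461 = √(M_X/38.00)
M_X = 38.00 × 0.9461² = 38.00 × 0.8952 = 34.02 g/mol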